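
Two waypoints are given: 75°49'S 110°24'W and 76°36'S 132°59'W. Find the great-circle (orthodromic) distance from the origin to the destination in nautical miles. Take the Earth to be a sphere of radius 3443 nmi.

325 nmi

cos σ = sin φ₁ sin φ₂ + cos φ₁ cos φ₂ cos Δλ
      = sin(-75.82°)sin(-76.60°) + cos(-75.82°)cos(-76.60°)cos(-22.58°) = 0.9956
σ = 5.406° → d = Rσ = 3443·0.09435 = 325 nmi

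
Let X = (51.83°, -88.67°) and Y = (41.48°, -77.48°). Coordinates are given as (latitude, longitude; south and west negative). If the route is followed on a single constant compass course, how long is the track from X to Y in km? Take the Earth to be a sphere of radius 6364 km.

1429 km

Δψ = ln[tan(π/4+φ₂/2)/tan(π/4+φ₁/2)] = -0.2643;  Δφ = -0.1806 rad,  Δλ = +0.1953 rad
q = Δφ/Δψ = 0.6833
d = R·√(Δφ² + q²Δλ²) = 6364·0.22459 = 1429 km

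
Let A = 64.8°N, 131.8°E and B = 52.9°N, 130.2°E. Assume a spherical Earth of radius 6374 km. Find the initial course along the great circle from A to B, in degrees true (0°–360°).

N = sin Δλ·cos φ₂ = -0.0168;  D = cos φ₁ sin φ₂ − sin φ₁ cos φ₂ cos Δλ = -0.2060
initial course = atan2(N, D) = 184.67°

184.7°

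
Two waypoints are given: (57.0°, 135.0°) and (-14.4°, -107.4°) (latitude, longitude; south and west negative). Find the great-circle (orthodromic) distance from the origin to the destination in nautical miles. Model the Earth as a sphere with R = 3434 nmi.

7008 nmi

cos σ = sin φ₁ sin φ₂ + cos φ₁ cos φ₂ cos Δλ
      = sin(57.00°)sin(-14.40°) + cos(57.00°)cos(-14.40°)cos(117.60°) = -0.4530
σ = 116.934° → d = Rσ = 3434·2.04089 = 7008 nmi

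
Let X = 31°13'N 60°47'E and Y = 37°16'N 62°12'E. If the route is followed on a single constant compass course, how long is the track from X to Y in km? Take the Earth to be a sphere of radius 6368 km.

685 km

Rhumb course C = atan2(Δλ, Δψ) with Δψ = ln[tan(π/4+φ₂/2)/tan(π/4+φ₁/2)] = +0.1278, Δλ = +0.0247 → C = 10.95°
d = R·|Δφ| / |cos C| = 6368·0.10559 / 0.98181 = 685 km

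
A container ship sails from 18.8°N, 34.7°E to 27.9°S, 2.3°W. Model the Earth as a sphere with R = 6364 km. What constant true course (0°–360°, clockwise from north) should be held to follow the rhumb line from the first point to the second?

Meridional parts: M(φ₁)=+0.3342, M(φ₂)=-0.5074 → ΔM = -0.8416;  Δλ = -0.6458 rad
tan C = Δλ / ΔM = +0.7673 → C = 217.50°

217.5°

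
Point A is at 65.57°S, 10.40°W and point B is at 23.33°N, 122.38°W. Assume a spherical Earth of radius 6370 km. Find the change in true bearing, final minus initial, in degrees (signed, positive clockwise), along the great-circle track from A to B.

+73.6°

Initial bearing θ₁ = atan2(sin Δλ cos φ₂, cos φ₁ sin φ₂ − sin φ₁ cos φ₂ cos Δλ) = 260.07°
Final bearing θ₂ = (initial bearing from the destination back to the start) + 180° = 333.66°
Δθ = θ₂ − θ₁ = +73.6°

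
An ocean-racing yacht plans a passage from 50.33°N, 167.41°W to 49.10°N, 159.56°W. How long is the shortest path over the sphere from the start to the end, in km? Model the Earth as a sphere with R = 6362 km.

580 km

Haversine: a = sin²(Δφ/2)+cos φ₁ cos φ₂ sin²(Δλ/2) = 0.00207;  σ = 2·atan2(√a,√(1−a))
σ = 5.220° → d = Rσ = 6362·0.09110 = 580 km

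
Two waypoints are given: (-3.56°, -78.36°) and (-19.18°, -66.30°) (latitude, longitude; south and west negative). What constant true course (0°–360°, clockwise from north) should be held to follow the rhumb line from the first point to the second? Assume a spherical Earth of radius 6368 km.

143.0°

Δψ = ln[tan(π/4+φ₂/2)/tan(π/4+φ₁/2)] = -0.2790
Δλ = +0.2105 rad (taken the short way round)
course = atan2(Δλ, Δψ) = 142.97°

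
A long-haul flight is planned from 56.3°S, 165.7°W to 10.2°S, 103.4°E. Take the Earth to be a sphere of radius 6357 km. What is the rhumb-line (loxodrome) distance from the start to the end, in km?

9488 km

Δψ = ln[tan(π/4+φ₂/2)/tan(π/4+φ₁/2)] = +1.0155;  Δφ = +0.8046 rad,  Δλ = -1.5865 rad
q = Δφ/Δψ = 0.7923
d = R·√(Δφ² + q²Δλ²) = 6357·1.49249 = 9488 km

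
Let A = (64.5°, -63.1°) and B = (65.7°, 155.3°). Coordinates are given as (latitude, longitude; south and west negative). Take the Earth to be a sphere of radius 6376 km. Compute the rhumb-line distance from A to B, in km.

6635 km

Δψ = ln[tan(π/4+φ₂/2)/tan(π/4+φ₁/2)] = +0.0498;  Δφ = +0.0209 rad,  Δλ = -2.4714 rad
q = Δφ/Δψ = 0.4210
d = R·√(Δφ² + q²Δλ²) = 6376·1.04056 = 6635 km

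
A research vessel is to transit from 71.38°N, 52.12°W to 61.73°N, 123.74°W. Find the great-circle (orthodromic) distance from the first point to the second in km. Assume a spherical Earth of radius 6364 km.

Haversine: a = sin²(Δφ/2)+cos φ₁ cos φ₂ sin²(Δλ/2) = 0.05885;  σ = 2·atan2(√a,√(1−a))
σ = 28.078° → d = Rσ = 6364·0.49005 = 3119 km

3119 km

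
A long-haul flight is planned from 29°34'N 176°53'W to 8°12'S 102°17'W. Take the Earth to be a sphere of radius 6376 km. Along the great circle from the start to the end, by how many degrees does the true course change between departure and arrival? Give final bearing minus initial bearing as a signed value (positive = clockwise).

At departure: θ₁ = atan2(sin Δλ cos φ₂, cos φ₁ sin φ₂ − sin φ₁ cos φ₂ cos Δλ) = 104.89°
At arrival: θ₂ = atan2(sin Δλ cos φ₁, −cos φ₂ sin φ₁ + sin φ₂ cos φ₁ cos Δλ) = 121.87°
Δθ = θ₂ − θ₁ = +17.0°

+17.0°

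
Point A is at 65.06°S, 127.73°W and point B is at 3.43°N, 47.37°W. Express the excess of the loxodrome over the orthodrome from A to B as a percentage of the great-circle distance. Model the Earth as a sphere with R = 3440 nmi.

Great circle: σ = 1.5546 rad → d_gc = Rσ = 5347.7 nmi
Rhumb: Δφ = +1.1954, Δλ = +1.4025, Δψ = +1.5688, q = Δφ/Δψ = 0.7620 → d_rh = R√(Δφ²+q²Δλ²) = 5515.8 nmi
Excess = (5515.8 − 5347.7) / 5347.7 = 168.1 / 5347.7 = 3.14% ≈ 3.1%

3.1%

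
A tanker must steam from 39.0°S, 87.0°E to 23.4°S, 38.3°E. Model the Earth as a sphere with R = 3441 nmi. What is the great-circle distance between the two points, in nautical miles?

Haversine: a = sin²(Δφ/2)+cos φ₁ cos φ₂ sin²(Δλ/2) = 0.13967;  σ = 2·atan2(√a,√(1−a))
σ = 43.891° → d = Rσ = 3441·0.76603 = 2636 nmi

2636 nmi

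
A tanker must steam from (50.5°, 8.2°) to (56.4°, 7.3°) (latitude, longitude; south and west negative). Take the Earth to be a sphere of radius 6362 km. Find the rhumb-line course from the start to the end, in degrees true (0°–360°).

354.8°

Δψ = ln[tan(π/4+φ₂/2)/tan(π/4+φ₁/2)] = +0.1733
Δλ = -0.0157 rad (taken the short way round)
course = atan2(Δλ, Δψ) = 354.82°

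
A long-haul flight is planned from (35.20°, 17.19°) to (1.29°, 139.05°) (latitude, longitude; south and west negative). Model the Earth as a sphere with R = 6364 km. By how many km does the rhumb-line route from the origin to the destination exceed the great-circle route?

431 km

Great circle: cos σ = sin φ₁ sin φ₂ + cos φ₁ cos φ₂ cos Δλ,  σ = 2.0023 rad → d_gc = 12742.7 km
Rhumb line: Δψ = -0.6346, q = Δφ/Δψ = 0.9326, d_rh = R√(Δφ²+q²Δλ²) = 13173.5 km
Excess = 13173.5 − 12742.7 = 430.8 ≈ 431 km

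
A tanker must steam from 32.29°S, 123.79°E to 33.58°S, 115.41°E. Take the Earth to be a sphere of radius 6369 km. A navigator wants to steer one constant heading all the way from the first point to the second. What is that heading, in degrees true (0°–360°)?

Δψ = ln[tan(π/4+φ₂/2)/tan(π/4+φ₁/2)] = -0.0268
Δλ = -0.1463 rad (taken the short way round)
course = atan2(Δλ, Δψ) = 259.61°

259.6°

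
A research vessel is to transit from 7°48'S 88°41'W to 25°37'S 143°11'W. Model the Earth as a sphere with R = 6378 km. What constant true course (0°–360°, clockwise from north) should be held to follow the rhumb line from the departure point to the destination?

251.1°

Δψ = ln[tan(π/4+φ₂/2)/tan(π/4+φ₁/2)] = -0.3262
Δλ = -0.9512 rad (taken the short way round)
course = atan2(Δλ, Δψ) = 251.07°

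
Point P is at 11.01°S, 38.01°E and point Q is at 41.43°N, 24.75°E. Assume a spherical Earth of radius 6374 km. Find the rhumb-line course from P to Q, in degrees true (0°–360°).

Δψ = ln[tan(π/4+φ₂/2)/tan(π/4+φ₁/2)] = +0.9892
Δλ = -0.2314 rad (taken the short way round)
course = atan2(Δλ, Δψ) = 346.83°

346.8°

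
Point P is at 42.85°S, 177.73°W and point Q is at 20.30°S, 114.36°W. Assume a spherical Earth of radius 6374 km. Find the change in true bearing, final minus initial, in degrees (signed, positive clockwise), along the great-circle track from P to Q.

Initial bearing θ₁ = atan2(sin Δλ cos φ₂, cos φ₁ sin φ₂ − sin φ₁ cos φ₂ cos Δλ) = 87.85°
Final bearing θ₂ = (initial bearing from the destination back to the start) + 180° = 51.36°
Δθ = θ₂ − θ₁ = -36.5°

-36.5°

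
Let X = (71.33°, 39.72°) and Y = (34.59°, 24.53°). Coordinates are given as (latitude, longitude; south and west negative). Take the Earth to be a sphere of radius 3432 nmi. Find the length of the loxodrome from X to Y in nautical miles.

2257 nmi

Δψ = ln[tan(π/4+φ₂/2)/tan(π/4+φ₁/2)] = -1.1614;  Δφ = -0.6412 rad,  Δλ = -0.2651 rad
q = Δφ/Δψ = 0.5521
d = R·√(Δφ² + q²Δλ²) = 3432·0.65773 = 2257 nmi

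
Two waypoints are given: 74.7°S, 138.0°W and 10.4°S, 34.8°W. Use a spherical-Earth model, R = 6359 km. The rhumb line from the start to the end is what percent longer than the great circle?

Great circle: σ = 1.4557 rad → d_gc = Rσ = 9256.7 km
Rhumb: Δφ = +1.1222, Δλ = +1.8012, Δψ = +1.8250, q = Δφ/Δψ = 0.6149 → d_rh = R√(Δφ²+q²Δλ²) = 10026.6 km
Excess = (10026.6 − 9256.7) / 9256.7 = 769.9 / 9256.7 = 8.32% ≈ 8.3%

8.3%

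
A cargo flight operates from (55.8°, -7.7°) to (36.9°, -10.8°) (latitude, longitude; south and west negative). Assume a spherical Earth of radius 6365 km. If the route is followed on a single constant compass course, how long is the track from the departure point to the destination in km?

Δψ = ln[tan(π/4+φ₂/2)/tan(π/4+φ₁/2)] = -0.4850;  Δφ = -0.3299 rad,  Δλ = -0.0541 rad
q = Δφ/Δψ = 0.6801
d = R·√(Δφ² + q²Δλ²) = 6365·0.33191 = 2113 km

2113 km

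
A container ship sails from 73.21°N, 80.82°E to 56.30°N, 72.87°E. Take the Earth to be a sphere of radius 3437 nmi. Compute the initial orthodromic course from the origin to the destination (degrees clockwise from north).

195.0°

N = sin Δλ·cos φ₂ = -0.0767;  D = cos φ₁ sin φ₂ − sin φ₁ cos φ₂ cos Δλ = -0.2858
initial course = atan2(N, D) = 195.03°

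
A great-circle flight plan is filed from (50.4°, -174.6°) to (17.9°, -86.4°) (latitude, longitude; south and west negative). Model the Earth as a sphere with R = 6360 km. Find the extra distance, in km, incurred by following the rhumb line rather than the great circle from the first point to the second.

Great circle: cos σ = sin φ₁ sin φ₂ + cos φ₁ cos φ₂ cos Δλ,  σ = 1.3120 rad → d_gc = 8344.6 km
Rhumb line: Δψ = -0.7040, q = Δφ/Δψ = 0.8058, d_rh = R√(Δφ²+q²Δλ²) = 8674.6 km
Excess = 8674.6 − 8344.6 = 330.0 ≈ 330 km

330 km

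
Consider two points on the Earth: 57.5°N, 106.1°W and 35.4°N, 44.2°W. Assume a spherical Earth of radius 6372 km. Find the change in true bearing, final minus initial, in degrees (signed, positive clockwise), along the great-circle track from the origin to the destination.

Initial bearing θ₁ = atan2(sin Δλ cos φ₂, cos φ₁ sin φ₂ − sin φ₁ cos φ₂ cos Δλ) = 91.00°
Final bearing θ₂ = (initial bearing from the destination back to the start) + 180° = 138.77°
Δθ = θ₂ − θ₁ = +47.8°

+47.8°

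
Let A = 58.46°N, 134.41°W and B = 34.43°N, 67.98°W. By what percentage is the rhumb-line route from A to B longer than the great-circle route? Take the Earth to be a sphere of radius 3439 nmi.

Great circle: σ = 0.8574 rad → d_gc = Rσ = 2948.6 nmi
Rhumb: Δφ = -0.4194, Δλ = +1.1594, Δψ = -0.6237, q = Δφ/Δψ = 0.6725 → d_rh = R√(Δφ²+q²Δλ²) = 3044.6 nmi
Excess = (3044.6 − 2948.6) / 2948.6 = 96.0 / 2948.6 = 3.26% ≈ 3.3%

3.3%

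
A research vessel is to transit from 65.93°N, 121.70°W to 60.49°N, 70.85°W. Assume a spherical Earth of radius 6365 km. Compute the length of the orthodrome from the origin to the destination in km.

2540 km

Haversine: a = sin²(Δφ/2)+cos φ₁ cos φ₂ sin²(Δλ/2) = 0.03928;  σ = 2·atan2(√a,√(1−a))
σ = 22.863° → d = Rσ = 6365·0.39904 = 2540 km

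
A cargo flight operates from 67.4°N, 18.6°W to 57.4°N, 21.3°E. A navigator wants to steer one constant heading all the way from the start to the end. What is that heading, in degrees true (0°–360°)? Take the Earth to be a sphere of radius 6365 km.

118.7°

Δψ = ln[tan(π/4+φ₂/2)/tan(π/4+φ₁/2)] = -0.3808
Δλ = +0.6964 rad (taken the short way round)
course = atan2(Δλ, Δψ) = 118.67°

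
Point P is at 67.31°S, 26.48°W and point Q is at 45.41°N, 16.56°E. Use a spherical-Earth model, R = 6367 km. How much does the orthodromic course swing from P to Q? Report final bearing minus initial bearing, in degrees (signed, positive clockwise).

At departure: θ₁ = atan2(sin Δλ cos φ₂, cos φ₁ sin φ₂ − sin φ₁ cos φ₂ cos Δλ) = 32.64°
At arrival: θ₂ = atan2(sin Δλ cos φ₁, −cos φ₂ sin φ₁ + sin φ₂ cos φ₁ cos Δλ) = 17.24°
Δθ = θ₂ − θ₁ = -15.4°

-15.4°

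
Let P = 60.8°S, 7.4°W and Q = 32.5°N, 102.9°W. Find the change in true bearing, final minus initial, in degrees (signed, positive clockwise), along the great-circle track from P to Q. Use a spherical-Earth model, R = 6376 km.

Initial bearing θ₁ = atan2(sin Δλ cos φ₂, cos φ₁ sin φ₂ − sin φ₁ cos φ₂ cos Δλ) = 282.85°
Final bearing θ₂ = (initial bearing from the destination back to the start) + 180° = 325.67°
Δθ = θ₂ − θ₁ = +42.8°

+42.8°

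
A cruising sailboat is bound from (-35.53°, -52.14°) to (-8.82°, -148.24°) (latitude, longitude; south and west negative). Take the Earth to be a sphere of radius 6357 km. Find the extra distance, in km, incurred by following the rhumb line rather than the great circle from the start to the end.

Great circle: cos σ = sin φ₁ sin φ₂ + cos φ₁ cos φ₂ cos Δλ,  σ = 1.5671 rad → d_gc = 9962.4 km
Rhumb line: Δψ = +0.5096, q = Δφ/Δψ = 0.9148, d_rh = R√(Δφ²+q²Δλ²) = 10193.8 km
Excess = 10193.8 − 9962.4 = 231.4 ≈ 231 km

231 km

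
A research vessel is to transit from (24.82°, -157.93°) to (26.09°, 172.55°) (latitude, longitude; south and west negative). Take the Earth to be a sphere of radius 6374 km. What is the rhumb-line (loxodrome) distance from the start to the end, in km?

2968 km

Δψ = ln[tan(π/4+φ₂/2)/tan(π/4+φ₁/2)] = +0.0245;  Δφ = +0.0222 rad,  Δλ = -0.5152 rad
q = Δφ/Δψ = 0.9029
d = R·√(Δφ² + q²Δλ²) = 6374·0.46572 = 2968 km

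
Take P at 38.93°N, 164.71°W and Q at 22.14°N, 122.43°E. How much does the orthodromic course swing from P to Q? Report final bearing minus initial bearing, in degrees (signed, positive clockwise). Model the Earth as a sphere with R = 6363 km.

-41.5°

Initial bearing θ₁ = atan2(sin Δλ cos φ₂, cos φ₁ sin φ₂ − sin φ₁ cos φ₂ cos Δλ) = 277.83°
Final bearing θ₂ = (initial bearing from the destination back to the start) + 180° = 236.31°
Δθ = θ₂ − θ₁ = -41.5°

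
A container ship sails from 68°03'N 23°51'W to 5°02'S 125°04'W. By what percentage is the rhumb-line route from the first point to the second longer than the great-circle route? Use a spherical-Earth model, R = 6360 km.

Great circle: σ = 1.7252 rad → d_gc = Rσ = 10972.4 km
Rhumb: Δφ = -1.2755, Δλ = -1.7666, Δψ = -1.7282, q = Δφ/Δψ = 0.7381 → d_rh = R√(Δφ²+q²Δλ²) = 11600.7 km
Excess = (11600.7 − 10972.4) / 10972.4 = 628.3 / 10972.4 = 5.73% ≈ 5.7%

5.7%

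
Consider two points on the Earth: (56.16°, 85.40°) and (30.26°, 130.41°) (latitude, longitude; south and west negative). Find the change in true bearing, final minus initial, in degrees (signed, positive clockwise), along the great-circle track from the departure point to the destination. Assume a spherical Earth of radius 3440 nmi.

Initial bearing θ₁ = atan2(sin Δλ cos φ₂, cos φ₁ sin φ₂ − sin φ₁ cos φ₂ cos Δλ) = 110.35°
Final bearing θ₂ = (initial bearing from the destination back to the start) + 180° = 142.81°
Δθ = θ₂ − θ₁ = +32.5°

+32.5°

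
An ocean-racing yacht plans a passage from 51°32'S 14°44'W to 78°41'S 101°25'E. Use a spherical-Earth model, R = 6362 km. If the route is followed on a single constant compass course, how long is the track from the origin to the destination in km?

Δψ = ln[tan(π/4+φ₂/2)/tan(π/4+φ₁/2)] = -1.2588;  Δφ = -0.4739 rad,  Δλ = +2.0272 rad
q = Δφ/Δψ = 0.3764
d = R·√(Δφ² + q²Δλ²) = 6362·0.89824 = 5715 km

5715 km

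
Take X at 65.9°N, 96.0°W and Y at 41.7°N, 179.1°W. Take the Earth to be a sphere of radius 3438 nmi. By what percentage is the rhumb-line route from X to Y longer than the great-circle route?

Great circle: σ = 0.8712 rad → d_gc = Rσ = 2995.4 nmi
Rhumb: Δφ = -0.4224, Δλ = -1.4504, Δψ = -0.7421, q = Δφ/Δψ = 0.5691 → d_rh = R√(Δφ²+q²Δλ²) = 3187.8 nmi
Excess = (3187.8 − 2995.4) / 2995.4 = 192.4 / 2995.4 = 6.42% ≈ 6.4%

6.4%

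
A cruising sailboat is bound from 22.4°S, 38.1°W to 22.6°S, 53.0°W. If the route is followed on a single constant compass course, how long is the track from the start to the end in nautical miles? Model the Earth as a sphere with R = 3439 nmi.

826 nmi

Δψ = ln[tan(π/4+φ₂/2)/tan(π/4+φ₁/2)] = -0.0038;  Δφ = -0.0035 rad,  Δλ = -0.2601 rad
q = Δφ/Δψ = 0.9239
d = R·√(Δφ² + q²Δλ²) = 3439·0.24028 = 826 nmi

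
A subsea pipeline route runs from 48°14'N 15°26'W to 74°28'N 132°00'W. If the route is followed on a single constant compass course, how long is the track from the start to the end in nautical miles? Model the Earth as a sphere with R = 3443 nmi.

3494 nmi

Δψ = ln[tan(π/4+φ₂/2)/tan(π/4+φ₁/2)] = +1.0287;  Δφ = +0.4579 rad,  Δλ = -2.0345 rad
q = Δφ/Δψ = 0.4451
d = R·√(Δφ² + q²Δλ²) = 3443·1.01471 = 3494 nmi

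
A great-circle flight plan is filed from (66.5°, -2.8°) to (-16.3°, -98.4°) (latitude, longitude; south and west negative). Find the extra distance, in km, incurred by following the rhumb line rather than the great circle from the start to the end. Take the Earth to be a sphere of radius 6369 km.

459 km

Great circle: cos σ = sin φ₁ sin φ₂ + cos φ₁ cos φ₂ cos Δλ,  σ = 1.8700 rad → d_gc = 11909.9 km
Rhumb line: Δψ = -1.8586, q = Δφ/Δψ = 0.7775, d_rh = R√(Δφ²+q²Δλ²) = 12368.8 km
Excess = 12368.8 − 11909.9 = 458.9 ≈ 459 km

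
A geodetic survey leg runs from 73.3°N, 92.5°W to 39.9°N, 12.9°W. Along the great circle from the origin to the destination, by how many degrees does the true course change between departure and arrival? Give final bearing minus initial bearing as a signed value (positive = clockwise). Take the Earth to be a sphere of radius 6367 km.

+72.0°

At departure: θ₁ = atan2(sin Δλ cos φ₂, cos φ₁ sin φ₂ − sin φ₁ cos φ₂ cos Δλ) = 86.08°
At arrival: θ₂ = atan2(sin Δλ cos φ₁, −cos φ₂ sin φ₁ + sin φ₂ cos φ₁ cos Δλ) = 158.06°
Δθ = θ₂ − θ₁ = +72.0°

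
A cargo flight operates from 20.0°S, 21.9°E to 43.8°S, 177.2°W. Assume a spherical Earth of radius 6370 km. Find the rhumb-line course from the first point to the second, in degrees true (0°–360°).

100.0°

Meridional parts: M(φ₁)=-0.3564, M(φ₂)=-0.8521 → ΔM = -0.4957;  Δλ = +2.8082 rad
tan C = Δλ / ΔM = -5.6654 → C = 100.01°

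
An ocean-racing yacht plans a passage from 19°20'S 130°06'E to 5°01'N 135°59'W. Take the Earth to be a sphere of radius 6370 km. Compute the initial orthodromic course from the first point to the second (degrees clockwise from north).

θ = atan2( sin Δλ·cos φ₂ ,  cos φ₁ sin φ₂ − sin φ₁ cos φ₂ cos Δλ )
  = atan2(+0.9938, +0.0600) = 86.55°

86.5°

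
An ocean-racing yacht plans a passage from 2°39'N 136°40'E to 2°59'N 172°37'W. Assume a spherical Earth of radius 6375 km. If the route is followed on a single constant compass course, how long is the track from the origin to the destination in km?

5636 km

Δψ = ln[tan(π/4+φ₂/2)/tan(π/4+φ₁/2)] = +0.0058;  Δφ = +0.0058 rad,  Δλ = +0.8852 rad
q = Δφ/Δψ = 0.9988
d = R·√(Δφ² + q²Δλ²) = 6375·0.88412 = 5636 km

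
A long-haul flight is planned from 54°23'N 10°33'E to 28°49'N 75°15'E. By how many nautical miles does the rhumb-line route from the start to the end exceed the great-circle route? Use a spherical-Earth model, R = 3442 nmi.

83 nmi

Great circle: cos σ = sin φ₁ sin φ₂ + cos φ₁ cos φ₂ cos Δλ,  σ = 0.9149 rad → d_gc = 3148.97 nmi
Rhumb line: Δψ = -0.6100, q = Δφ/Δψ = 0.7315, d_rh = R√(Δφ²+q²Δλ²) = 3231.50 nmi
Excess = 3231.50 − 3148.97 = 82.53 ≈ 83 nmi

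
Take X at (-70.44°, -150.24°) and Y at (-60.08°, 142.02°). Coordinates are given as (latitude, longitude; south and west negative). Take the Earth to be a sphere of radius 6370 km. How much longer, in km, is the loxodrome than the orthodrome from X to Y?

160 km

Great circle: cos σ = sin φ₁ sin φ₂ + cos φ₁ cos φ₂ cos Δλ,  σ = 0.4950 rad → d_gc = 3153.2 km
Rhumb line: Δψ = +0.4384, q = Δφ/Δψ = 0.4125, d_rh = R√(Δφ²+q²Δλ²) = 3313.2 km
Excess = 3313.2 − 3153.2 = 160.0 ≈ 160 km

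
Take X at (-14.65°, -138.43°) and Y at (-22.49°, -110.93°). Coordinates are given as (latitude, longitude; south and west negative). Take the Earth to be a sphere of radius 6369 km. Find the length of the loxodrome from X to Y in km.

Δψ = ln[tan(π/4+φ₂/2)/tan(π/4+φ₁/2)] = -0.1445;  Δφ = -0.1368 rad,  Δλ = +0.4800 rad
q = Δφ/Δψ = 0.9470
d = R·√(Δφ² + q²Δλ²) = 6369·0.47469 = 3023 km

3023 km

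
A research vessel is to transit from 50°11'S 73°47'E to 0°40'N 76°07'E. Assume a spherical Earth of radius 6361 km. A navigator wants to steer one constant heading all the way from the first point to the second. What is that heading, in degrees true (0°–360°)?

2.3°

Meridional parts: M(φ₁)=-1.0157, M(φ₂)=+0.0116 → ΔM = +1.0273;  Δλ = +0.0407 rad
tan C = Δλ / ΔM = +0.0396 → C = 2.27°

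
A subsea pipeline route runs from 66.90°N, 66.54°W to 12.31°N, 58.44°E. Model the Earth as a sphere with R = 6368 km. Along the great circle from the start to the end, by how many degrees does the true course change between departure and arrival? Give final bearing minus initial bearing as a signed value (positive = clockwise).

+108.0°

At departure: θ₁ = atan2(sin Δλ cos φ₂, cos φ₁ sin φ₂ − sin φ₁ cos φ₂ cos Δλ) = 53.20°
At arrival: θ₂ = atan2(sin Δλ cos φ₁, −cos φ₂ sin φ₁ + sin φ₂ cos φ₁ cos Δλ) = 161.24°
Δθ = θ₂ − θ₁ = +108.0°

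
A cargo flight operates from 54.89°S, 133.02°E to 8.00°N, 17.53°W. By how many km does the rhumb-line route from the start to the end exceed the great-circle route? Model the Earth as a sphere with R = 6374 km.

1674 km

Great circle: cos σ = sin φ₁ sin φ₂ + cos φ₁ cos φ₂ cos Δλ,  σ = 2.2266 rad → d_gc = 14192.432 km
Rhumb line: Δψ = +1.2910, q = Δφ/Δψ = 0.8502, d_rh = R√(Δφ²+q²Δλ²) = 15865.935 km
Excess = 15865.935 − 14192.432 = 1673.503 ≈ 1674 km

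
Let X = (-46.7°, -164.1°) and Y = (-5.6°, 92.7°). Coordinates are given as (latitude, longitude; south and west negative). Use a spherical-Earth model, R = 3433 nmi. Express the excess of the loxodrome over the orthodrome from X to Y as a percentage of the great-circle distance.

Great circle: σ = 1.6557 rad → d_gc = Rσ = 5684.2 nmi
Rhumb: Δφ = +0.7173, Δλ = -1.8012, Δψ = +0.8261, q = Δφ/Δψ = 0.8684 → d_rh = R√(Δφ²+q²Δλ²) = 5907.2 nmi
Excess = (5907.2 − 5684.2) / 5684.2 = 223.0 / 5684.2 = 3.92% ≈ 3.9%

3.9%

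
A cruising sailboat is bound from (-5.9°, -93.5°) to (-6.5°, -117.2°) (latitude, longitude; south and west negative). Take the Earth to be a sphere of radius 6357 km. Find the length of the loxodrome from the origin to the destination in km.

2615 km

Δψ = ln[tan(π/4+φ₂/2)/tan(π/4+φ₁/2)] = -0.0105;  Δφ = -0.0105 rad,  Δλ = -0.4136 rad
q = Δφ/Δψ = 0.9941
d = R·√(Δφ² + q²Δλ²) = 6357·0.41136 = 2615 km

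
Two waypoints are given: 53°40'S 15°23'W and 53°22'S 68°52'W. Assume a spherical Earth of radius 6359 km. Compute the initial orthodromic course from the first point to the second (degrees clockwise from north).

248.4°

N = sin Δλ·cos φ₂ = -0.4796;  D = cos φ₁ sin φ₂ − sin φ₁ cos φ₂ cos Δλ = -0.1894
initial course = atan2(N, D) = 248.45°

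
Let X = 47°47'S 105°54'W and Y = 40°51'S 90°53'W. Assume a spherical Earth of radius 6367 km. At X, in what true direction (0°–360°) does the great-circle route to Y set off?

62.6°

θ = atan2( sin Δλ·cos φ₂ ,  cos φ₁ sin φ₂ − sin φ₁ cos φ₂ cos Δλ )
  = atan2(+0.1960, +0.1016) = 62.60°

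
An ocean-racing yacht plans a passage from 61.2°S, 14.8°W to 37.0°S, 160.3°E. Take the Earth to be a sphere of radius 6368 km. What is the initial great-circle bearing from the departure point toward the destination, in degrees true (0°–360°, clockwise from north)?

176.0°

N = sin Δλ·cos φ₂ = +0.0682;  D = cos φ₁ sin φ₂ − sin φ₁ cos φ₂ cos Δλ = -0.9872
initial course = atan2(N, D) = 176.05°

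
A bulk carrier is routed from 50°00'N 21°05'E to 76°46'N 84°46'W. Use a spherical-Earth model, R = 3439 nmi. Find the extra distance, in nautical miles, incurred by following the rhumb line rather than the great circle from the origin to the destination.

Great circle: cos σ = sin φ₁ sin φ₂ + cos φ₁ cos φ₂ cos Δλ,  σ = 0.7876 rad → d_gc = 2708.7 nmi
Rhumb line: Δψ = +1.1435, q = Δφ/Δψ = 0.4085, d_rh = R√(Δφ²+q²Δλ²) = 3052.6 nmi
Excess = 3052.6 − 2708.7 = 343.9 ≈ 344 nmi

344 nmi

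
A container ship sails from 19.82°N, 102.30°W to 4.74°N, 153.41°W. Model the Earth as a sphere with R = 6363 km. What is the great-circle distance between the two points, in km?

cos σ = sin φ₁ sin φ₂ + cos φ₁ cos φ₂ cos Δλ
      = sin(19.82°)sin(4.74°) + cos(19.82°)cos(4.74°)cos(-51.11°) = 0.6166
σ = 51.929° → d = Rσ = 6363·0.90634 = 5767 km

5767 km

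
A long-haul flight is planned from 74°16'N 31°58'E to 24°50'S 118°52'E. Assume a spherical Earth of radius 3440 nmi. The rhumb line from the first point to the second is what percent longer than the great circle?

Great circle: σ = 1.9724 rad → d_gc = Rσ = 6785.2 nmi
Rhumb: Δφ = -1.7296, Δλ = +1.5167, Δψ = -2.4269, q = Δφ/Δψ = 0.7127 → d_rh = R√(Δφ²+q²Δλ²) = 7016.2 nmi
Excess = (7016.2 − 6785.2) / 6785.2 = 231.0 / 6785.2 = 3.40% ≈ 3.4%

3.4%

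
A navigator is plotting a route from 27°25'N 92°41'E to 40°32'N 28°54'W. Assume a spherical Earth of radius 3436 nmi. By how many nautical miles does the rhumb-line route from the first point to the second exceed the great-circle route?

Great circle: cos σ = sin φ₁ sin φ₂ + cos φ₁ cos φ₂ cos Δλ,  σ = 1.6249 rad → d_gc = 5583.2 nmi
Rhumb line: Δψ = +0.2772, q = Δφ/Δψ = 0.8258, d_rh = R√(Δφ²+q²Δλ²) = 6072.4 nmi
Excess = 6072.4 − 5583.2 = 489.2 ≈ 489 nmi

489 nmi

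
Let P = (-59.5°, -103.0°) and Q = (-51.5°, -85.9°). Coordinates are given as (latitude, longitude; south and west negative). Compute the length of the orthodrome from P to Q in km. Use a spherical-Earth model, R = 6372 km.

1390 km

Haversine: a = sin²(Δφ/2)+cos φ₁ cos φ₂ sin²(Δλ/2) = 0.01185;  σ = 2·atan2(√a,√(1−a))
σ = 12.499° → d = Rσ = 6372·0.21814 = 1390 km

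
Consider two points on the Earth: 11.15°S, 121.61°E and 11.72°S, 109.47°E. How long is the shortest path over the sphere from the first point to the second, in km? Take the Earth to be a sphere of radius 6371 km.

1325 km

Haversine: a = sin²(Δφ/2)+cos φ₁ cos φ₂ sin²(Δλ/2) = 0.01077;  σ = 2·atan2(√a,√(1−a))
σ = 11.912° → d = Rσ = 6371·0.20790 = 1325 km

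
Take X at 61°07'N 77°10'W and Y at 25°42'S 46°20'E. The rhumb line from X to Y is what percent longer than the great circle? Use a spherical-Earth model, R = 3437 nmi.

4.8%

Great circle: σ = 2.2395 rad → d_gc = Rσ = 7697.0 nmi
Rhumb: Δφ = -1.5152, Δλ = +2.1555, Δψ = -1.8210, q = Δφ/Δψ = 0.8321 → d_rh = R√(Δφ²+q²Δλ²) = 8069.8 nmi
Excess = (8069.8 − 7697.0) / 7697.0 = 372.8 / 7697.0 = 4.84% ≈ 4.8%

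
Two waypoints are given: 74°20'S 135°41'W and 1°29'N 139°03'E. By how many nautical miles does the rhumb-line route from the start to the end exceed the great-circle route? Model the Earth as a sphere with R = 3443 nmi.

Great circle: cos σ = sin φ₁ sin φ₂ + cos φ₁ cos φ₂ cos Δλ,  σ = 1.5734 rad → d_gc = 5417.4 nmi
Rhumb line: Δψ = +2.0095, q = Δφ/Δψ = 0.6585, d_rh = R√(Δφ²+q²Δλ²) = 5669.3 nmi
Excess = 5669.3 − 5417.4 = 251.9 ≈ 252 nmi

252 nmi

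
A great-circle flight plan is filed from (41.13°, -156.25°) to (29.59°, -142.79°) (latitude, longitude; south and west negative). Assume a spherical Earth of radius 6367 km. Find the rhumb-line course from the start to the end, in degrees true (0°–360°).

136.5°

Δψ = ln[tan(π/4+φ₂/2)/tan(π/4+φ₁/2)] = -0.2478
Δλ = +0.2349 rad (taken the short way round)
course = atan2(Δλ, Δψ) = 136.53°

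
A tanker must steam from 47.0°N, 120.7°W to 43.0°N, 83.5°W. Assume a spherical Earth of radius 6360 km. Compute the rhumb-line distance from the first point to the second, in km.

Rhumb course C = atan2(Δλ, Δψ) with Δψ = ln[tan(π/4+φ₂/2)/tan(π/4+φ₁/2)] = -0.0988, Δλ = +0.6493 → C = 98.65°
d = R·|Δφ| / |cos C| = 6360·0.06981 / 0.15043 = 2952 km

2952 km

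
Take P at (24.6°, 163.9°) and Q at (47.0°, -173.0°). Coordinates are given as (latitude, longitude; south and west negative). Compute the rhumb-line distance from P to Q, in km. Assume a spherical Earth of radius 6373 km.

3231 km

Rhumb course C = atan2(Δλ, Δψ) with Δψ = ln[tan(π/4+φ₂/2)/tan(π/4+φ₁/2)] = +0.4884, Δλ = +0.4032 → C = 39.54°
d = R·|Δφ| / |cos C| = 6373·0.39095 / 0.77122 = 3231 km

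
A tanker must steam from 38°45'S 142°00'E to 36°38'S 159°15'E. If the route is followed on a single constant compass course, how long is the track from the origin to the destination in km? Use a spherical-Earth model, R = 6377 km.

1537 km

Δψ = ln[tan(π/4+φ₂/2)/tan(π/4+φ₁/2)] = +0.0467;  Δφ = +0.0369 rad,  Δλ = +0.3011 rad
q = Δφ/Δψ = 0.7912
d = R·√(Δφ² + q²Δλ²) = 6377·0.24106 = 1537 km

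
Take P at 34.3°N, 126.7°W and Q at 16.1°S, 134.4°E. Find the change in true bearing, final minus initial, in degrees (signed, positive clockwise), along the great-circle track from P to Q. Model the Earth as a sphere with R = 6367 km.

-23.1°

Initial bearing θ₁ = atan2(sin Δλ cos φ₂, cos φ₁ sin φ₂ − sin φ₁ cos φ₂ cos Δλ) = 261.30°
Final bearing θ₂ = (initial bearing from the destination back to the start) + 180° = 238.20°
Δθ = θ₂ − θ₁ = -23.1°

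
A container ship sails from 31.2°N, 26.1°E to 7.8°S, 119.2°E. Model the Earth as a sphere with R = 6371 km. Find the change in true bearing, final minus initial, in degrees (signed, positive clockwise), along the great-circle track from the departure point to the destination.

+25.6°

At departure: θ₁ = atan2(sin Δλ cos φ₂, cos φ₁ sin φ₂ − sin φ₁ cos φ₂ cos Δλ) = 95.10°
At arrival: θ₂ = atan2(sin Δλ cos φ₁, −cos φ₂ sin φ₁ + sin φ₂ cos φ₁ cos Δλ) = 120.69°
Δθ = θ₂ − θ₁ = +25.6°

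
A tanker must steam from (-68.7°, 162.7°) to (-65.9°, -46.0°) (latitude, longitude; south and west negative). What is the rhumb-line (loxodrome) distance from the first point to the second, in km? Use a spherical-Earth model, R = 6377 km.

Δψ = ln[tan(π/4+φ₂/2)/tan(π/4+φ₁/2)] = +0.1268;  Δφ = +0.0489 rad,  Δλ = +2.6407 rad
q = Δφ/Δψ = 0.3854
d = R·√(Δφ² + q²Δλ²) = 6377·1.01897 = 6498 km

6498 km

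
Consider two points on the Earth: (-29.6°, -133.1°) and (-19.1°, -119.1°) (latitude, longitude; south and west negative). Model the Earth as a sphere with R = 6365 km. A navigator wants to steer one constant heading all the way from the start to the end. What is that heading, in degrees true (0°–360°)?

Δψ = ln[tan(π/4+φ₂/2)/tan(π/4+φ₁/2)] = +0.2016
Δλ = +0.2443 rad (taken the short way round)
course = atan2(Δλ, Δψ) = 50.48°

50.5°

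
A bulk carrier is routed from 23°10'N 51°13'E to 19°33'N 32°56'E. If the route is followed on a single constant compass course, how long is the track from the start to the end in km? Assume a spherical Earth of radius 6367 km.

Δψ = ln[tan(π/4+φ₂/2)/tan(π/4+φ₁/2)] = -0.0678;  Δφ = -0.0631 rad,  Δλ = -0.3191 rad
q = Δφ/Δψ = 0.9311
d = R·√(Δφ² + q²Δλ²) = 6367·0.30376 = 1934 km

1934 km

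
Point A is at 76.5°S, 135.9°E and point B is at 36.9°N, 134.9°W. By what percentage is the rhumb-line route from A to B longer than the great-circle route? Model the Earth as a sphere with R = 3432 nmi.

Great circle: σ = 2.1910 rad → d_gc = Rσ = 7519.6 nmi
Rhumb: Δφ = +1.9792, Δλ = +1.5568, Δψ = +2.8278, q = Δφ/Δψ = 0.6999 → d_rh = R√(Δφ²+q²Δλ²) = 7754.0 nmi
Excess = (7754.0 − 7519.6) / 7519.6 = 234.4 / 7519.6 = 3.12% ≈ 3.1%

3.1%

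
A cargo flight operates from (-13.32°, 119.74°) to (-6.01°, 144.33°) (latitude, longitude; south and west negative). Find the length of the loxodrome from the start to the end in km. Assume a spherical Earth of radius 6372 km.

2814 km

Δψ = ln[tan(π/4+φ₂/2)/tan(π/4+φ₁/2)] = +0.1295;  Δφ = +0.1276 rad,  Δλ = +0.4292 rad
q = Δφ/Δψ = 0.9851
d = R·√(Δφ² + q²Δλ²) = 6372·0.44161 = 2814 km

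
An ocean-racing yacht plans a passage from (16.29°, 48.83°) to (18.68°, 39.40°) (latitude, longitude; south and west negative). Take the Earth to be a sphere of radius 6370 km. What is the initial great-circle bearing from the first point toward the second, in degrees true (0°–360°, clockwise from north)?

286.3°

N = sin Δλ·cos φ₂ = -0.1552;  D = cos φ₁ sin φ₂ − sin φ₁ cos φ₂ cos Δλ = +0.0453
initial course = atan2(N, D) = 286.27°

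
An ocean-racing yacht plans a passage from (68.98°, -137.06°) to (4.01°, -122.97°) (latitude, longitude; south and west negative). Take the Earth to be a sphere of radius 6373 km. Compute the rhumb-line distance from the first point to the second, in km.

7310 km

Rhumb course C = atan2(Δλ, Δψ) with Δψ = ln[tan(π/4+φ₂/2)/tan(π/4+φ₁/2)] = -1.6145, Δλ = +0.2459 → C = 171.34°
d = R·|Δφ| / |cos C| = 6373·1.13394 / 0.98860 = 7310 km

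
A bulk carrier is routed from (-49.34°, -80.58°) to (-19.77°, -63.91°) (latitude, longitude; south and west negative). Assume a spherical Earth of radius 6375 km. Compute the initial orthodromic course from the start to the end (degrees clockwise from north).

N = sin Δλ·cos φ₂ = +0.2700;  D = cos φ₁ sin φ₂ − sin φ₁ cos φ₂ cos Δλ = +0.4635
initial course = atan2(N, D) = 30.22°

30.2°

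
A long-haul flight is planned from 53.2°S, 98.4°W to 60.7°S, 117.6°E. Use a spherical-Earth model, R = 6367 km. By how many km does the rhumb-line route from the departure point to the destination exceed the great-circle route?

Great circle: cos σ = sin φ₁ sin φ₂ + cos φ₁ cos φ₂ cos Δλ,  σ = 1.0915 rad → d_gc = 6949.8 km
Rhumb line: Δψ = -0.2410, q = Δφ/Δψ = 0.5431, d_rh = R√(Δφ²+q²Δλ²) = 8731.1 km
Excess = 8731.1 − 6949.8 = 1781.3 ≈ 1781 km

1781 km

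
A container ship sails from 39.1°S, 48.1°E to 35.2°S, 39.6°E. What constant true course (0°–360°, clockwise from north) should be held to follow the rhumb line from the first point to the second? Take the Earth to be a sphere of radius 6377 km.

299.9°

Δψ = ln[tan(π/4+φ₂/2)/tan(π/4+φ₁/2)] = +0.0854
Δλ = -0.1484 rad (taken the short way round)
course = atan2(Δλ, Δψ) = 299.94°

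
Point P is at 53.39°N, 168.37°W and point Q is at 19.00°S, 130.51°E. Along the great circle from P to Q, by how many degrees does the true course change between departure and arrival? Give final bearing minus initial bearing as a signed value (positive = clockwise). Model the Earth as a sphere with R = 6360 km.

-24.4°

Initial bearing θ₁ = atan2(sin Δλ cos φ₂, cos φ₁ sin φ₂ − sin φ₁ cos φ₂ cos Δλ) = 235.89°
Final bearing θ₂ = (initial bearing from the destination back to the start) + 180° = 211.48°
Δθ = θ₂ − θ₁ = -24.4°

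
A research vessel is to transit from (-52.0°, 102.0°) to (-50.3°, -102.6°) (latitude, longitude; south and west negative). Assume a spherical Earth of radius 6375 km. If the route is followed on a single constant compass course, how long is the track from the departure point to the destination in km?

Δψ = ln[tan(π/4+φ₂/2)/tan(π/4+φ₁/2)] = +0.0473;  Δφ = +0.0297 rad,  Δλ = +2.7122 rad
q = Δφ/Δψ = 0.6272
d = R·√(Δφ² + q²Δλ²) = 6375·1.70135 = 10846 km

10846 km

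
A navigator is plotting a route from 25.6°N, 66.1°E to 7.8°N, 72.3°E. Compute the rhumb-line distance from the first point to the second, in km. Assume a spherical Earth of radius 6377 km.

Δψ = ln[tan(π/4+φ₂/2)/tan(π/4+φ₁/2)] = -0.3259;  Δφ = -0.3107 rad,  Δλ = +0.1082 rad
q = Δφ/Δψ = 0.9533
d = R·√(Δφ² + q²Δλ²) = 6377·0.32735 = 2087 km

2087 km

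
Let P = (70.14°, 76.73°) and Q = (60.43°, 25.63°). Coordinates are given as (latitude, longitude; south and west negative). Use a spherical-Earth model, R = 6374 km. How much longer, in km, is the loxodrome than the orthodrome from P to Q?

71 km

Great circle: cos σ = sin φ₁ sin φ₂ + cos φ₁ cos φ₂ cos Δλ,  σ = 0.3942 rad → d_gc = 2512.7 km
Rhumb line: Δψ = -0.4105, q = Δφ/Δψ = 0.4128, d_rh = R√(Δφ²+q²Δλ²) = 2583.5 km
Excess = 2583.5 − 2512.7 = 70.8 ≈ 71 km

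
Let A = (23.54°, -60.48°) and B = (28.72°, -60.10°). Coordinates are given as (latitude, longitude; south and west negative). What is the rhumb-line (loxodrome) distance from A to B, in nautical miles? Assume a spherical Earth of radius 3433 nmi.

311 nmi

Δψ = ln[tan(π/4+φ₂/2)/tan(π/4+φ₁/2)] = +0.1008;  Δφ = +0.0904 rad,  Δλ = +0.0066 rad
q = Δφ/Δψ = 0.8973
d = R·√(Δφ² + q²Δλ²) = 3433·0.09060 = 311 nmi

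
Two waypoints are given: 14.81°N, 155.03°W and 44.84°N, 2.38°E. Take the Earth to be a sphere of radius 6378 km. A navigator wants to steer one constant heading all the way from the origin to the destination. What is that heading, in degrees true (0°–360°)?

77.4°

Meridional parts: M(φ₁)=+0.2614, M(φ₂)=+0.8774 → ΔM = +0.6160;  Δλ = +2.7473 rad
tan C = Δλ / ΔM = +4.4598 → C = 77.36°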